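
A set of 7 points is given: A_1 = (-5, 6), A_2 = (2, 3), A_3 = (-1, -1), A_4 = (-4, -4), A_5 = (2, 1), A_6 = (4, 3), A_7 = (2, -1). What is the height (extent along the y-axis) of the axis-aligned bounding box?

max y = 6, min y = -4, so height = 10.

10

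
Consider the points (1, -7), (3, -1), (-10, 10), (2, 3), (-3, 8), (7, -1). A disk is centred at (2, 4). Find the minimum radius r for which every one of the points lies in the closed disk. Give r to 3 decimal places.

13.416

The required radius is the distance from (2, 4) to the farthest point.
Squared distances: 122, 26, 180, 1, 41, 50.
Maximum is 180, attained at (-10, 10).
r = √180 ≈ 13.416.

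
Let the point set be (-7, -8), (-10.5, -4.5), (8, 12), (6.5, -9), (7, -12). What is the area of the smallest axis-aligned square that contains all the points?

576

The bounding box has width 18.5 and height 24.
An axis-aligned square enclosing the set must have side ≥ max(width, height).
So the minimum side is max(18.5, 24) = 24.
Area = 24² = 576.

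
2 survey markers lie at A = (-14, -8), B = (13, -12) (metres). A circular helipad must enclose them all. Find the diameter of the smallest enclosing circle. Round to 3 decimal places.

27.295

The smallest circle enclosing two points has them as diameter endpoints.
Centre = midpoint = (-0.5, -10); r² = |AB|²/4 = 745/4 = 186.25.
Diameter = 2r = 2√(186.25) ≈ 27.295.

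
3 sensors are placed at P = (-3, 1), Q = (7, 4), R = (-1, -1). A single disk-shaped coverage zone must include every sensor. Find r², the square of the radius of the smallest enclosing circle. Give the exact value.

Side lengths²: PQ² = 109, PR² = 8, QR² = 89.
Since PQ² = 109 ≥ 89 + 8 = 97, the angle opposite PQ is not acute, so the smallest enclosing circle has PQ as diameter.
Centre = midpoint of PQ = (2, 2.5), r² = 109/4 = 27.25.

27.25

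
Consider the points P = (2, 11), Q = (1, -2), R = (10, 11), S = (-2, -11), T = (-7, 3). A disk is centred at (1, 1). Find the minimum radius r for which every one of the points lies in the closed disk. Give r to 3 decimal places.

13.454

The required radius is the distance from (1, 1) to the farthest point.
Squared distances: 101, 9, 181, 153, 68.
Maximum is 181, attained at R.
r = √181 ≈ 13.454.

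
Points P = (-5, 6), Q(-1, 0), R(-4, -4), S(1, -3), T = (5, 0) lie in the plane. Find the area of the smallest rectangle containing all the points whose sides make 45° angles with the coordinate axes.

104

In coordinates u = x + y, v = x − y the rectangle is axis-aligned; the map (x,y)→(u,v) scales areas by 2.
u-values: 1, -1, -8, -2, 5; range = 5 − (-8) = 13.
v-values: -11, -1, 0, 4, 5; range = 5 − (-11) = 16.
Area = (13 × 16) / 2 = 104.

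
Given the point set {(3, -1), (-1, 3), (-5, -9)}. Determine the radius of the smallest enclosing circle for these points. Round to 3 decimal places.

Call the three points A, B, C in the order given.
Side lengths²: AB² = 32, AC² = 128, BC² = 160.
Since BC² = 160 ≥ 128 + 32 = 160, the angle opposite BC is not acute, so the smallest enclosing circle has BC as diameter.
Centre = midpoint of BC = (-3, -3), r² = 160/4 = 40.
r = √40 ≈ 6.325.

6.325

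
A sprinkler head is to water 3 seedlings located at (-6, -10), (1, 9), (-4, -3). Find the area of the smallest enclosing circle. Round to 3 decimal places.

322.013

Call the three points A, B, C in the order given.
Side lengths²: AB² = 410, AC² = 53, BC² = 169.
Since AB² = 410 ≥ 169 + 53 = 222, the angle opposite AB is not acute, so the smallest enclosing circle has AB as diameter.
Centre = midpoint of AB = (-2.5, -0.5), r² = 410/4 = 102.5.
Area = π·r² = π·102.5 ≈ 322.013.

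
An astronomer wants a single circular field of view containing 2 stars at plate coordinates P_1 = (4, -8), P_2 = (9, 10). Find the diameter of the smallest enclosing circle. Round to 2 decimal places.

The smallest circle enclosing two points has them as diameter endpoints.
Centre = midpoint = (6.5, 1); r² = |P_1P_2|²/4 = 349/4 = 87.25.
Diameter = 2r = 2√(87.25) ≈ 18.68.

18.68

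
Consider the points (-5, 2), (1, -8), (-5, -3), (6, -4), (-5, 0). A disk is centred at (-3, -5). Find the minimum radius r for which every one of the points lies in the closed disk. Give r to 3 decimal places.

9.055

The required radius is the distance from (-3, -5) to the farthest point.
Squared distances: 53, 25, 8, 82, 29.
Maximum is 82, attained at (6, -4).
r = √82 ≈ 9.055.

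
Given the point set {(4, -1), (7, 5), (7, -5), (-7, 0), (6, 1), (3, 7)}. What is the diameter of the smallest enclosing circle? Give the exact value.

221/14

The minimum enclosing circle of a finite set is fixed by two of the points (as a diameter) or three (as a circumcircle).
The minimum enclosing circle is determined by three boundary points: (7, 5), (7, -5), (-7, 0).
Their circumcentre is (25/28, 0) with r² = 48841/784.
The farthest remaining point (3, 7) is at distance² 41897/784 ≤ 48841/784.
Diameter = 2r = 2√(48841/784) = 221/14.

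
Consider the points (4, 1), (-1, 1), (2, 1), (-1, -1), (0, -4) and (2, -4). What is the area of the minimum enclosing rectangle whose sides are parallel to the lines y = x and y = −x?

In coordinates u = x + y, v = x − y the rectangle is axis-aligned; the map (x,y)→(u,v) scales areas by 2.
u-values: 5, 0, 3, -2, -4, -2; range = 5 − (-4) = 9.
v-values: 3, -2, 1, 0, 4, 6; range = 6 − (-2) = 8.
Area = (9 × 8) / 2 = 36.

36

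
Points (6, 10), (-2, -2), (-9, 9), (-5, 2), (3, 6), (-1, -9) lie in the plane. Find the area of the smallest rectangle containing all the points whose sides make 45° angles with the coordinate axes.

In coordinates u = x + y, v = x − y the rectangle is axis-aligned; the map (x,y)→(u,v) scales areas by 2.
u-values: 16, -4, 0, -3, 9, -10; range = 16 − (-10) = 26.
v-values: -4, 0, -18, -7, -3, 8; range = 8 − (-18) = 26.
Area = (26 × 26) / 2 = 338.

338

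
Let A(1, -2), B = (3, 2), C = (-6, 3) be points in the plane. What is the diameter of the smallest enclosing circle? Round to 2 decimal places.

Side lengths²: AB² = 20, AC² = 74, BC² = 82.
Since BC² = 82 < 74 + 20 = 94, the triangle is acute, so the smallest enclosing circle is the circumcircle.
Circumcentre = (-30/19, 34/19), r² = 7585/361.
Diameter = 2r = 2√(7585/361) ≈ 9.17.

9.17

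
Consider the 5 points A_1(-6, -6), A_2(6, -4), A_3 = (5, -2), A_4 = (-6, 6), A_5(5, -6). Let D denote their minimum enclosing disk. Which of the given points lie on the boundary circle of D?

The minimum enclosing circle of a finite set is fixed by two of the points (as a diameter) or three (as a circumcircle).
The farthest pair is A_4–A_5 with squared distance 265. The circle on this segment as diameter has centre (-0.5, 0) and r² = 265/4 = 66.25.
Check A_1: distance² to centre = 66.25 ≤ 66.25, so it lies inside.
All remaining points lie in this disk, and no smaller disk contains both endpoints, so this is the minimum enclosing circle.
The points at distance exactly r from the centre are A_1, A_4, A_5 — 3 points.

A_1, A_4, A_5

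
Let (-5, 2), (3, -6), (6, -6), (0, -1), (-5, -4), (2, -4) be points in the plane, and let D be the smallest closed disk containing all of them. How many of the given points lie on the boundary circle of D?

2

A smallest enclosing disk is always determined by at most three of the input points on its boundary.
The farthest pair is (-5, 2)–(6, -6) with squared distance 185. The circle on this segment as diameter has centre (0.5, -2) and r² = 185/4 = 46.25.
Check (3, -6): distance² to centre = 22.25 ≤ 46.25, so it lies inside.
All remaining points lie in this disk, and no smaller disk contains both endpoints, so this is the minimum enclosing circle.
The points at distance exactly r from the centre are (-5, 2), (6, -6) — 2 points.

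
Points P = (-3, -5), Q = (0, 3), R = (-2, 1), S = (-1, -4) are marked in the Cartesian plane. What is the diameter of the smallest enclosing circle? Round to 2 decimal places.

By Welzl's lemma the MEC is supported by two points (diametrically opposite) or three points (on a circumcircle).
The farthest pair is P–Q with squared distance 73. The circle on this segment as diameter has centre (-1.5, -1) and r² = 73/4 = 18.25.
Check R: distance² to centre = 4.25 ≤ 18.25, so it lies inside.
All remaining points lie in this disk, and no smaller disk contains both endpoints, so this is the minimum enclosing circle.
Diameter = 2r = 2√(18.25) ≈ 8.54.

8.54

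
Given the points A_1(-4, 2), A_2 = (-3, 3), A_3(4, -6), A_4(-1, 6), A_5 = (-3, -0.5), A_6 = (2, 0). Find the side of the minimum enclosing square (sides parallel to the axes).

The bounding box has width 8 and height 12.
An axis-aligned square enclosing the set must have side ≥ max(width, height).
So the minimum side is max(8, 12) = 12.

12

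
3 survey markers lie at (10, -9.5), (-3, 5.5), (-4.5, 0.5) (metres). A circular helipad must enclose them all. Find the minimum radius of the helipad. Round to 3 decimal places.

9.925

Call the three points A, B, C in the order given.
Side lengths²: AB² = 394, AC² = 310.25, BC² = 27.25.
Since AB² = 394 ≥ 310.25 + 27.25 = 337.5, the angle opposite AB is not acute, so the smallest enclosing circle has AB as diameter.
Centre = midpoint of AB = (3.5, -2), r² = 394/4 = 98.5.
r = √(98.5) ≈ 9.925.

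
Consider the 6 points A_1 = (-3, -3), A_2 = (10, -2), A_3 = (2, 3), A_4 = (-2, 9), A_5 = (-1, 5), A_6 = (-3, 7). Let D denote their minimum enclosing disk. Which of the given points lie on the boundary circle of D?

A_1, A_2, A_4

The minimum enclosing circle of a finite set is fixed by two of the points (as a diameter) or three (as a circumcircle).
The minimum enclosing circle is determined by three boundary points: A_1, A_2, A_4.
Their circumcentre is (193/62, 157/62) with r² = 130645/1922.
The farthest remaining point A_6 is at distance² 110185/1922 ≤ 130645/1922.
The points at distance exactly r from the centre are A_1, A_2, A_4 — 3 points.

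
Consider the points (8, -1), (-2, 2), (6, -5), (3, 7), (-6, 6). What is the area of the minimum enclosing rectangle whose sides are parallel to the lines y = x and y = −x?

115

In coordinates u = x + y, v = x − y the rectangle is axis-aligned; the map (x,y)→(u,v) scales areas by 2.
u-values: 7, 0, 1, 10, 0; range = 10 − 0 = 10.
v-values: 9, -4, 11, -4, -12; range = 11 − (-12) = 23.
Area = (10 × 23) / 2 = 115.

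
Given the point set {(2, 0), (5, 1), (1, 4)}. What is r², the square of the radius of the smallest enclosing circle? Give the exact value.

2125/338

Call the three points A, B, C in the order given.
Side lengths²: AB² = 10, AC² = 17, BC² = 25.
Since BC² = 25 < 17 + 10 = 27, the triangle is acute, so the smallest enclosing circle is the circumcircle.
Circumcentre = (75/26, 61/26), r² = 2125/338.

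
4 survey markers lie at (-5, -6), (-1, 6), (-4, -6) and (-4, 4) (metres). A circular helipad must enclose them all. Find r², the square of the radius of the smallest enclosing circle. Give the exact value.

40

A smallest enclosing disk is always determined by at most three of the input points on its boundary.
The farthest pair is (-5, -6)–(-1, 6) with squared distance 160. The circle on this segment as diameter has centre (-3, 0) and r² = 160/4 = 40.
Check (-4, -6): distance² to centre = 37 ≤ 40, so it lies inside.
All remaining points lie in this disk, and no smaller disk contains both endpoints, so this is the minimum enclosing circle.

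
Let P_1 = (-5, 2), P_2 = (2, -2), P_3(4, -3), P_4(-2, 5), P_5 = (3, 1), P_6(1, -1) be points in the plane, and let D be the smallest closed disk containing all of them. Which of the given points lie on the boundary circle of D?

The minimum enclosing circle of a finite set is fixed by two of the points (as a diameter) or three (as a circumcircle).
The minimum enclosing circle is determined by three boundary points: P_1, P_3, P_4.
Their circumcentre is (-1/7, 1/7) with r² = 1325/49.
The farthest remaining point P_5 is at distance² 520/49 ≤ 1325/49.
The points at distance exactly r from the centre are P_1, P_3, P_4 — 3 points.

P_1, P_3, P_4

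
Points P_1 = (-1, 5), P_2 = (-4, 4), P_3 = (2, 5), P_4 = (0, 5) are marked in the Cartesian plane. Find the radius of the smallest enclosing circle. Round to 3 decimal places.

3.041

By Welzl's lemma the MEC is supported by two points (diametrically opposite) or three points (on a circumcircle).
The farthest pair is P_2–P_3 with squared distance 37. The circle on this segment as diameter has centre (-1, 4.5) and r² = 37/4 = 9.25.
Check P_1: distance² to centre = 0.25 ≤ 9.25, so it lies inside.
All remaining points lie in this disk, and no smaller disk contains both endpoints, so this is the minimum enclosing circle.
r = √(9.25) ≈ 3.041.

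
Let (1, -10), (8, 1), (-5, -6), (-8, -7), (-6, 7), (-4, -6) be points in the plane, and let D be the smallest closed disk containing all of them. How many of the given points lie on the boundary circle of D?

3

By Welzl's lemma the MEC is supported by two points (diametrically opposite) or three points (on a circumcircle).
The minimum enclosing circle is determined by three boundary points: (1, -10), (8, 1), (-6, 7).
Their circumcentre is (-109/98, -13/14) with r² = 416585/4802.
The farthest remaining point (-8, -7) is at distance² 404825/4802 ≤ 416585/4802.
The points at distance exactly r from the centre are (1, -10), (8, 1), (-6, 7) — 3 points.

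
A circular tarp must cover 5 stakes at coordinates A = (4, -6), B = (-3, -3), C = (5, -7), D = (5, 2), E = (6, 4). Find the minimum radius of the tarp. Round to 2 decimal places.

A smallest enclosing disk is always determined by at most three of the input points on its boundary.
The minimum enclosing circle is determined by three boundary points: B, C, E.
Their circumcentre is (66/23, -29/23) with r² = 19825/529.
The farthest remaining point A is at distance² 12557/529 ≤ 19825/529.
r = √(19825/529) ≈ 6.12.

6.12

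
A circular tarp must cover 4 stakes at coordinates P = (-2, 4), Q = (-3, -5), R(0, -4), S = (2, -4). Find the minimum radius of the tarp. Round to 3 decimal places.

4.693

The minimum enclosing circle is determined by three boundary points: P, Q, S.
Their circumcentre is (-14/11, -7/11) with r² = 2665/121.
The farthest remaining point R is at distance² 1565/121 ≤ 2665/121.
r = √(2665/121) ≈ 4.693.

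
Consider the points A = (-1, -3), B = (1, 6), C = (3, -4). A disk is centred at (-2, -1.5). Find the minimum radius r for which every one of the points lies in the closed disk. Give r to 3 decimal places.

The required radius is the distance from (-2, -1.5) to the farthest point.
Squared distances: 3.25, 65.25, 31.25.
Maximum is 65.25, attained at B.
r = √(65.25) ≈ 8.078.

8.078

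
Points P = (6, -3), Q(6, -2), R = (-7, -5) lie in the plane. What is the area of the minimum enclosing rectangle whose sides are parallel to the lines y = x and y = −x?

88

In coordinates u = x + y, v = x − y the rectangle is axis-aligned; the map (x,y)→(u,v) scales areas by 2.
u-values: 3, 4, -12; range = 4 − (-12) = 16.
v-values: 9, 8, -2; range = 9 − (-2) = 11.
Area = (16 × 11) / 2 = 88.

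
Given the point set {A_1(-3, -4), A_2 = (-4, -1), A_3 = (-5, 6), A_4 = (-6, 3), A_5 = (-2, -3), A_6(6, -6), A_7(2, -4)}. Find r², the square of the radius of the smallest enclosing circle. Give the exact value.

The farthest pair is A_3–A_6 with squared distance 265. The circle on this segment as diameter has centre (0.5, 0) and r² = 265/4 = 66.25.
Check A_1: distance² to centre = 28.25 ≤ 66.25, so it lies inside.
All remaining points lie in this disk, and no smaller disk contains both endpoints, so this is the minimum enclosing circle.

66.25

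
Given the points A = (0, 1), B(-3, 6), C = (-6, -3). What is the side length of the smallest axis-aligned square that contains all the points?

The bounding box has width 6 and height 9.
An axis-aligned square enclosing the set must have side ≥ max(width, height).
So the minimum side is max(6, 9) = 9.

9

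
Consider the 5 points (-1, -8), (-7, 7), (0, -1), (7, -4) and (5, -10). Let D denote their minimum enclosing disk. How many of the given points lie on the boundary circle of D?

2

By Welzl's lemma the MEC is supported by two points (diametrically opposite) or three points (on a circumcircle).
The farthest pair is (-7, 7)–(5, -10) with squared distance 433. The circle on this segment as diameter has centre (-1, -1.5) and r² = 433/4 = 108.25.
Check (-1, -8): distance² to centre = 42.25 ≤ 108.25, so it lies inside.
All remaining points lie in this disk, and no smaller disk contains both endpoints, so this is the minimum enclosing circle.
The points at distance exactly r from the centre are (-7, 7), (5, -10) — 2 points.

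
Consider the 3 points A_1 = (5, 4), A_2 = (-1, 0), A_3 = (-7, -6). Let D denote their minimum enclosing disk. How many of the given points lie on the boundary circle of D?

2

Side lengths²: A_1A_2² = 52, A_1A_3² = 244, A_2A_3² = 72.
Since A_1A_3² = 244 ≥ 72 + 52 = 124, the angle opposite A_1A_3 is not acute, so the smallest enclosing circle has A_1A_3 as diameter.
Centre = midpoint of A_1A_3 = (-1, -1), r² = 244/4 = 61.
The points at distance exactly r from the centre are A_1, A_3 — 2 points.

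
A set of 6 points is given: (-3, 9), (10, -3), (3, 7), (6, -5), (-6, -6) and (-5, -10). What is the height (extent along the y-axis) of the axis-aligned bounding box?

19

max y = 9, min y = -10, so height = 19.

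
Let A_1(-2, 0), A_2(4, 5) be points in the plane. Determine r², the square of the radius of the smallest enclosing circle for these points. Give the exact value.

15.25

The smallest circle enclosing two points has them as diameter endpoints.
Centre = midpoint = (1, 2.5); r² = |A_1A_2|²/4 = 61/4 = 15.25.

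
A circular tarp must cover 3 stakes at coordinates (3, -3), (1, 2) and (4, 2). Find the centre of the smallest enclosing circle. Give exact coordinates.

Call the three points A, B, C in the order given.
Side lengths²: AB² = 29, AC² = 26, BC² = 9.
Since AB² = 29 < 26 + 9 = 35, the triangle is acute, so the smallest enclosing circle is the circumcircle.
Circumcentre = (2.5, -0.3), r² = 7.54.
Centre = (2.5, -0.3).

(2.5, -0.3)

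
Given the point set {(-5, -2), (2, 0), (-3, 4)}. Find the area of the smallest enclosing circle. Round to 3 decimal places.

47.276

Call the three points A, B, C in the order given.
Side lengths²: AB² = 53, AC² = 40, BC² = 41.
Since AB² = 53 < 41 + 40 = 81, the triangle is acute, so the smallest enclosing circle is the circumcircle.
Circumcentre = (-71/38, 11/38), r² = 10865/722.
Area = π·r² = π·10865/722 ≈ 47.276.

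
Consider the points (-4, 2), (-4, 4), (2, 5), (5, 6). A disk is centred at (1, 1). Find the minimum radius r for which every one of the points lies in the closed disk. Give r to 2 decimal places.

6.40

The required radius is the distance from (1, 1) to the farthest point.
Squared distances: 26, 34, 17, 41.
Maximum is 41, attained at (5, 6).
r = √41 ≈ 6.40.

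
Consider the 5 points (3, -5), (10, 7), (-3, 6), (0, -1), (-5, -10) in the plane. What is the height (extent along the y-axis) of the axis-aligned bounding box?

17

max y = 7, min y = -10, so height = 17.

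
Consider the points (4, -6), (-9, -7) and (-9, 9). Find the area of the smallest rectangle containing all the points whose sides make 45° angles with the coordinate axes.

In coordinates u = x + y, v = x − y the rectangle is axis-aligned; the map (x,y)→(u,v) scales areas by 2.
u-values: -2, -16, 0; range = 0 − (-16) = 16.
v-values: 10, -2, -18; range = 10 − (-18) = 28.
Area = (16 × 28) / 2 = 224.

224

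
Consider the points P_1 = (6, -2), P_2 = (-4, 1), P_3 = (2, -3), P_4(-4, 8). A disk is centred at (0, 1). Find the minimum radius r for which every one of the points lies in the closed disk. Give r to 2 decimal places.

8.06

The required radius is the distance from (0, 1) to the farthest point.
Squared distances: 45, 16, 20, 65.
Maximum is 65, attained at P_4.
r = √65 ≈ 8.06.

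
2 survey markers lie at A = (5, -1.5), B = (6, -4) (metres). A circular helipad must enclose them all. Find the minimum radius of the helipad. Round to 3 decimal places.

The smallest circle enclosing two points has them as diameter endpoints.
Centre = midpoint = (5.5, -2.75); r² = |AB|²/4 = 7.25/4 = 1.8125.
r = √(1.8125) ≈ 1.346.

1.346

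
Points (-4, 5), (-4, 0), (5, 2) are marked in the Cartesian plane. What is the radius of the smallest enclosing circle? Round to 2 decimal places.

Call the three points A, B, C in the order given.
Side lengths²: AB² = 25, AC² = 90, BC² = 85.
Since AC² = 90 < 85 + 25 = 110, the triangle is acute, so the smallest enclosing circle is the circumcircle.
Circumcentre = (1/6, 2.5), r² = 425/18.
r = √(425/18) ≈ 4.86.

4.86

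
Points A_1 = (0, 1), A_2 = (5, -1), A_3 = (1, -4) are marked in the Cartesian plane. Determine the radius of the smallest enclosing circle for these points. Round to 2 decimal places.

2.98

Side lengths²: A_1A_2² = 29, A_1A_3² = 26, A_2A_3² = 25.
Since A_1A_2² = 29 < 26 + 25 = 51, the triangle is acute, so the smallest enclosing circle is the circumcircle.
Circumcentre = (93/46, -55/46), r² = 9425/1058.
r = √(9425/1058) ≈ 2.98.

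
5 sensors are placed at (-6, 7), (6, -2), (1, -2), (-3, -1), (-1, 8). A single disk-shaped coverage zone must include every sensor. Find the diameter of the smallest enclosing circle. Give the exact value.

By Welzl's lemma the MEC is supported by two points (diametrically opposite) or three points (on a circumcircle).
The farthest pair is (-6, 7)–(6, -2) with squared distance 225. The circle on this segment as diameter has centre (0, 2.5) and r² = 225/4 = 56.25.
Check (1, -2): distance² to centre = 21.25 ≤ 56.25, so it lies inside.
All remaining points lie in this disk, and no smaller disk contains both endpoints, so this is the minimum enclosing circle.
Diameter = 2r = 2√(56.25) = 15.

15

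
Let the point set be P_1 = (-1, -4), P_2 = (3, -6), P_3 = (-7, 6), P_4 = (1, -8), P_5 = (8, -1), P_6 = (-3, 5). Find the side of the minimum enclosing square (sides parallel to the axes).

The bounding box has width 15 and height 14.
An axis-aligned square enclosing the set must have side ≥ max(width, height).
So the minimum side is max(15, 14) = 15.

15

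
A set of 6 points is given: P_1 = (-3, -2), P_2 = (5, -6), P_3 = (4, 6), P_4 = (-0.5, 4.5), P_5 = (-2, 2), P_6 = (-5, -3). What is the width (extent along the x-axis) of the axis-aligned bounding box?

10

max x = 5, min x = -5, so width = 10.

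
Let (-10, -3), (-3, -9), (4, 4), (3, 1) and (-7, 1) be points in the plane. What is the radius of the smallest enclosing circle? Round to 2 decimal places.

8.01

By Welzl's lemma the MEC is supported by two points (diametrically opposite) or three points (on a circumcircle).
The minimum enclosing circle is determined by three boundary points: (-10, -3), (-3, -9), (4, 4).
Their circumcentre is (-85/38, -39/38) with r² = 46325/722.
The farthest remaining point (3, 1) is at distance² 22765/722 ≤ 46325/722.
r = √(46325/722) ≈ 8.01.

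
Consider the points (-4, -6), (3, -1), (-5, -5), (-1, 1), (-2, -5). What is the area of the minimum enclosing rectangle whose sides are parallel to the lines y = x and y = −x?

In coordinates u = x + y, v = x − y the rectangle is axis-aligned; the map (x,y)→(u,v) scales areas by 2.
u-values: -10, 2, -10, 0, -7; range = 2 − (-10) = 12.
v-values: 2, 4, 0, -2, 3; range = 4 − (-2) = 6.
Area = (12 × 6) / 2 = 36.

36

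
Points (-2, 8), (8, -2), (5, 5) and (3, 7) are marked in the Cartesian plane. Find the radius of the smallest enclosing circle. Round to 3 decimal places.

7.071

A smallest enclosing disk is always determined by at most three of the input points on its boundary.
The farthest pair is (-2, 8)–(8, -2) with squared distance 200. The circle on this segment as diameter has centre (3, 3) and r² = 200/4 = 50.
Check (5, 5): distance² to centre = 8 ≤ 50, so it lies inside.
All remaining points lie in this disk, and no smaller disk contains both endpoints, so this is the minimum enclosing circle.
r = √50 ≈ 7.071.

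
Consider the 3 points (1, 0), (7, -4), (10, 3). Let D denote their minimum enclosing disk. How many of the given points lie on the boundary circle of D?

Call the three points A, B, C in the order given.
Side lengths²: AB² = 52, AC² = 90, BC² = 58.
Since AC² = 90 < 58 + 52 = 110, the triangle is acute, so the smallest enclosing circle is the circumcircle.
Circumcentre = (52/9, 2/3), r² = 1885/81.
The points at distance exactly r from the centre are (1, 0), (7, -4), (10, 3) — 3 points.

3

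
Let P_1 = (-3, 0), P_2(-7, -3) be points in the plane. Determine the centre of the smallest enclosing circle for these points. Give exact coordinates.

The smallest circle enclosing two points has them as diameter endpoints.
Centre = midpoint = (-5, -1.5); r² = |P_1P_2|²/4 = 25/4 = 6.25.
Centre = (-5, -1.5).

(-5, -1.5)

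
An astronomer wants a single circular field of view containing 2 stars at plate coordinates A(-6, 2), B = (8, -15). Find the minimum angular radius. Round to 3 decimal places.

The smallest circle enclosing two points has them as diameter endpoints.
Centre = midpoint = (1, -6.5); r² = |AB|²/4 = 485/4 = 121.25.
r = √(121.25) ≈ 11.011.

11.011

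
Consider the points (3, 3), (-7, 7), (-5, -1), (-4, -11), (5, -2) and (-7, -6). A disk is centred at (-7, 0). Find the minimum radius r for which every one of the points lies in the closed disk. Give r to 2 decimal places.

12.17

The required radius is the distance from (-7, 0) to the farthest point.
Squared distances: 109, 49, 5, 130, 148, 36.
Maximum is 148, attained at (5, -2).
r = √148 ≈ 12.17.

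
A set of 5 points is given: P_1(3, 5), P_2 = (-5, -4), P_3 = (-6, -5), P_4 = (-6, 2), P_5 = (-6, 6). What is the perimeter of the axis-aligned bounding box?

40

Width = max x − min x = 3 − (-6) = 9.
Height = max y − min y = 6 − (-5) = 11.
Perimeter = 2(9 + 11) = 40.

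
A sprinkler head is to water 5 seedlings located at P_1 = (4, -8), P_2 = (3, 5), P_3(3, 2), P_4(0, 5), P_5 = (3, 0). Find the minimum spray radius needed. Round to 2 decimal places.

By Welzl's lemma the MEC is supported by two points (diametrically opposite) or three points (on a circumcircle).
The farthest pair is P_1–P_4 with squared distance 185. The circle on this segment as diameter has centre (2, -1.5) and r² = 185/4 = 46.25.
Check P_2: distance² to centre = 43.25 ≤ 46.25, so it lies inside.
All remaining points lie in this disk, and no smaller disk contains both endpoints, so this is the minimum enclosing circle.
r = √(46.25) ≈ 6.80.

6.80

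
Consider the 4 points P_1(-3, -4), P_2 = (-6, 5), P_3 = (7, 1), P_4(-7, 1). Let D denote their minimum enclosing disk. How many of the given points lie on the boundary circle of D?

By Welzl's lemma the MEC is supported by two points (diametrically opposite) or three points (on a circumcircle).
The minimum enclosing circle is determined by three boundary points: P_2, P_3, P_4.
Their circumcentre is (0, 1.375) with r² = 49.140625.
The farthest remaining point P_1 is at distance² 37.890625 ≤ 49.140625.
The points at distance exactly r from the centre are P_2, P_3, P_4 — 3 points.

3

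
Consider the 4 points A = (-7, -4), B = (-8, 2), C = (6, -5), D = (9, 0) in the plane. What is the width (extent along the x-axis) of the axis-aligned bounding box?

17

max x = 9, min x = -8, so width = 17.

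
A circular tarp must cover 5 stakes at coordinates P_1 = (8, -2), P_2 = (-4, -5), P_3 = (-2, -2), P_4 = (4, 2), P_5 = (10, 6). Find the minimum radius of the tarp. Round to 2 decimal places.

By Welzl's lemma the MEC is supported by two points (diametrically opposite) or three points (on a circumcircle).
The farthest pair is P_2–P_5 with squared distance 317. The circle on this segment as diameter has centre (3, 0.5) and r² = 317/4 = 79.25.
Check P_1: distance² to centre = 31.25 ≤ 79.25, so it lies inside.
All remaining points lie in this disk, and no smaller disk contains both endpoints, so this is the minimum enclosing circle.
r = √(79.25) ≈ 8.90.

8.90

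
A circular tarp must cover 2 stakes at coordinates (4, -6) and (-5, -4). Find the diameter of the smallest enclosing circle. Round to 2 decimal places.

9.22

The smallest circle enclosing two points has them as diameter endpoints.
Centre = midpoint = (-0.5, -5); r² = |(4, -6)−(-5, -4)|²/4 = 85/4 = 21.25.
Diameter = 2r = 2√(21.25) ≈ 9.22.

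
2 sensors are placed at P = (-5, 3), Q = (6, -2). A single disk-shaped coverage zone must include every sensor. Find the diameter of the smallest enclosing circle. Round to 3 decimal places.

The smallest circle enclosing two points has them as diameter endpoints.
Centre = midpoint = (0.5, 0.5); r² = |PQ|²/4 = 146/4 = 36.5.
Diameter = 2r = 2√(36.5) ≈ 12.083.

12.083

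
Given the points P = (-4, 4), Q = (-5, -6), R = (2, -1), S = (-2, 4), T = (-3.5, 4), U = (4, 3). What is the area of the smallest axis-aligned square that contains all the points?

100

The bounding box has width 9 and height 10.
An axis-aligned square enclosing the set must have side ≥ max(width, height).
So the minimum side is max(9, 10) = 10.
Area = 10² = 100.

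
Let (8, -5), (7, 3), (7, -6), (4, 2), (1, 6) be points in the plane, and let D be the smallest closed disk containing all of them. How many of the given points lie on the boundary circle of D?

2

A smallest enclosing disk is always determined by at most three of the input points on its boundary.
The farthest pair is (7, -6)–(1, 6) with squared distance 180. The circle on this segment as diameter has centre (4, 0) and r² = 180/4 = 45.
Check (8, -5): distance² to centre = 41 ≤ 45, so it lies inside.
All remaining points lie in this disk, and no smaller disk contains both endpoints, so this is the minimum enclosing circle.
The points at distance exactly r from the centre are (7, -6), (1, 6) — 2 points.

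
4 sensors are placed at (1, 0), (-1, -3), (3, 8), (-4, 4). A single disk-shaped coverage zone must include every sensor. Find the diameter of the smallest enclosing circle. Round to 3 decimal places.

The farthest pair is (-1, -3)–(3, 8) with squared distance 137. The circle on this segment as diameter has centre (1, 2.5) and r² = 137/4 = 34.25.
Check (1, 0): distance² to centre = 6.25 ≤ 34.25, so it lies inside.
All remaining points lie in this disk, and no smaller disk contains both endpoints, so this is the minimum enclosing circle.
Diameter = 2r = 2√(34.25) ≈ 11.705.

11.705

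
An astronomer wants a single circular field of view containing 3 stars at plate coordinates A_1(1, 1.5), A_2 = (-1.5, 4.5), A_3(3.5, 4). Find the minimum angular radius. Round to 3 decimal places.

2.523

Side lengths²: A_1A_2² = 15.25, A_1A_3² = 12.5, A_2A_3² = 25.25.
Since A_2A_3² = 25.25 < 15.25 + 12.5 = 27.75, the triangle is acute, so the smallest enclosing circle is the circumcircle.
Circumcentre = (43/44, 177/44), r² = 6161/968.
r = √(6161/968) ≈ 2.523.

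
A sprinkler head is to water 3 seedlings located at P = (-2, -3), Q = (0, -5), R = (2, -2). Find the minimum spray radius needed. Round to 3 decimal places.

Side lengths²: PQ² = 8, PR² = 17, QR² = 13.
Since PR² = 17 < 13 + 8 = 21, the triangle is acute, so the smallest enclosing circle is the circumcircle.
Circumcentre = (0.1, -2.9), r² = 4.42.
r = √(4.42) ≈ 2.102.

2.102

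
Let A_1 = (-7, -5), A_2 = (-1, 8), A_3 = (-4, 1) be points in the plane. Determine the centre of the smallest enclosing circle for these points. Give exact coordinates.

Side lengths²: A_1A_2² = 205, A_1A_3² = 45, A_2A_3² = 58.
Since A_1A_2² = 205 ≥ 58 + 45 = 103, the angle opposite A_1A_2 is not acute, so the smallest enclosing circle has A_1A_2 as diameter.
Centre = midpoint of A_1A_2 = (-4, 1.5), r² = 205/4 = 51.25.
Centre = (-4, 1.5).

(-4, 1.5)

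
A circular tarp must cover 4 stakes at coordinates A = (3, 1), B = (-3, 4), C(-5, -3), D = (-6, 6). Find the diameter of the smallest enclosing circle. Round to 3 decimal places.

10.972

The minimum enclosing circle of a finite set is fixed by two of the points (as a diameter) or three (as a circumcircle).
The minimum enclosing circle is determined by three boundary points: A, C, D.
Their circumcentre is (-46/19, 35/19) with r² = 10865/361.
The farthest remaining point B is at distance² 1802/361 ≤ 10865/361.
Diameter = 2r = 2√(10865/361) ≈ 10.972.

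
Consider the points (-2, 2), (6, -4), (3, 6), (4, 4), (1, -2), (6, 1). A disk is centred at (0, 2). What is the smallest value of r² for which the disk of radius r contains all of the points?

The required radius is the distance from (0, 2) to the farthest point.
Squared distances: 4, 72, 25, 20, 17, 37.
Maximum is 72, attained at (6, -4).

72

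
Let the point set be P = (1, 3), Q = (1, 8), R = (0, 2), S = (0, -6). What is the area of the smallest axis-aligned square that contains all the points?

196

The bounding box has width 1 and height 14.
An axis-aligned square enclosing the set must have side ≥ max(width, height).
So the minimum side is max(1, 14) = 14.
Area = 14² = 196.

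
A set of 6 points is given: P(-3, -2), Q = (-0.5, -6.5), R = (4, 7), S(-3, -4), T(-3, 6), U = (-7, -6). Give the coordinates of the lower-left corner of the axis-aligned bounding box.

x-range [-7, 4], y-range [-6.5, 7].
The lower-left corner is (-7, -6.5).

(-7, -6.5)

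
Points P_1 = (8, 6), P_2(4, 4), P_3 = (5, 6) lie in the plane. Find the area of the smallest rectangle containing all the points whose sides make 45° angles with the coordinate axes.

9

In coordinates u = x + y, v = x − y the rectangle is axis-aligned; the map (x,y)→(u,v) scales areas by 2.
u-values: 14, 8, 11; range = 14 − 8 = 6.
v-values: 2, 0, -1; range = 2 − (-1) = 3.
Area = (6 × 3) / 2 = 9.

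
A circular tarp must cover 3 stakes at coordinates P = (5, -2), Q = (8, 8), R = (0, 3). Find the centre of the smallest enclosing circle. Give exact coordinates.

(139/26, 87/26)

Side lengths²: PQ² = 109, PR² = 50, QR² = 89.
Since PQ² = 109 < 89 + 50 = 139, the triangle is acute, so the smallest enclosing circle is the circumcircle.
Circumcentre = (139/26, 87/26), r² = 9701/338.
Centre = (139/26, 87/26).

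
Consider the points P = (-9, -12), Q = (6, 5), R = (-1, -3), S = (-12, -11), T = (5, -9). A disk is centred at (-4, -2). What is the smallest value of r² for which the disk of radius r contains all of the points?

149

The required radius is the distance from (-4, -2) to the farthest point.
Squared distances: 125, 149, 10, 145, 130.
Maximum is 149, attained at Q.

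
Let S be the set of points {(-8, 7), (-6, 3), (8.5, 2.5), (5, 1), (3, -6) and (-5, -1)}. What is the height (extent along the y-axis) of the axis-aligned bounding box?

13

max y = 7, min y = -6, so height = 13.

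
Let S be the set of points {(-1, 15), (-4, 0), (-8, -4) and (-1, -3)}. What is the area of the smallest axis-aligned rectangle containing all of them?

133

x ranges over [-8, -1], width 7.
y ranges over [-4, 15], height 19.
Area = 7 × 19 = 133.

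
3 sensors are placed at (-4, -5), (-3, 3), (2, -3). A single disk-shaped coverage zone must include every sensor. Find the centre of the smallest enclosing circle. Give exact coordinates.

(-89/46, -55/46)

Call the three points A, B, C in the order given.
Side lengths²: AB² = 65, AC² = 40, BC² = 61.
Since AB² = 65 < 61 + 40 = 101, the triangle is acute, so the smallest enclosing circle is the circumcircle.
Circumcentre = (-89/46, -55/46), r² = 19825/1058.
Centre = (-89/46, -55/46).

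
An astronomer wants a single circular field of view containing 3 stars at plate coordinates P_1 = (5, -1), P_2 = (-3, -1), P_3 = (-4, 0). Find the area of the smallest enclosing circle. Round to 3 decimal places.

64.403

Side lengths²: P_1P_2² = 64, P_1P_3² = 82, P_2P_3² = 2.
Since P_1P_3² = 82 ≥ 64 + 2 = 66, the angle opposite P_1P_3 is not acute, so the smallest enclosing circle has P_1P_3 as diameter.
Centre = midpoint of P_1P_3 = (0.5, -0.5), r² = 82/4 = 20.5.
Area = π·r² = π·20.5 ≈ 64.403.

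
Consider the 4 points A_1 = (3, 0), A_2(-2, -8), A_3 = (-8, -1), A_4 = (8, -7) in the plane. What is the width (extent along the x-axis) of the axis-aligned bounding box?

max x = 8, min x = -8, so width = 16.

16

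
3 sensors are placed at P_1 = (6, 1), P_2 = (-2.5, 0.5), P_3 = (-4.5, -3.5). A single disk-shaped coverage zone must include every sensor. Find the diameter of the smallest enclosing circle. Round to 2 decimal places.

11.42

Side lengths²: P_1P_2² = 72.5, P_1P_3² = 130.5, P_2P_3² = 20.
Since P_1P_3² = 130.5 ≥ 72.5 + 20 = 92.5, the angle opposite P_1P_3 is not acute, so the smallest enclosing circle has P_1P_3 as diameter.
Centre = midpoint of P_1P_3 = (0.75, -1.25), r² = 130.5/4 = 32.625.
Diameter = 2r = 2√(32.625) ≈ 11.42.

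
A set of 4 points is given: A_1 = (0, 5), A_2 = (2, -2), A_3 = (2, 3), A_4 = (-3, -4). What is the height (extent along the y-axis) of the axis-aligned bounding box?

max y = 5, min y = -4, so height = 9.

9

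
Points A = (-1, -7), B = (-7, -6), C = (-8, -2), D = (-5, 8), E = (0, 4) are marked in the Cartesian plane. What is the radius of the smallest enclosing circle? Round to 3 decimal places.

7.762

By Welzl's lemma the MEC is supported by two points (diametrically opposite) or three points (on a circumcircle).
The farthest pair is A–D with squared distance 241. The circle on this segment as diameter has centre (-3, 0.5) and r² = 241/4 = 60.25.
Check B: distance² to centre = 58.25 ≤ 60.25, so it lies inside.
All remaining points lie in this disk, and no smaller disk contains both endpoints, so this is the minimum enclosing circle.
r = √(60.25) ≈ 7.762.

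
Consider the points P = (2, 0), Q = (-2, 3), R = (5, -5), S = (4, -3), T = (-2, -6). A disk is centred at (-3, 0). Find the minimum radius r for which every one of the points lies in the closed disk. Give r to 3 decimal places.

9.434

The required radius is the distance from (-3, 0) to the farthest point.
Squared distances: 25, 10, 89, 58, 37.
Maximum is 89, attained at R.
r = √89 ≈ 9.434.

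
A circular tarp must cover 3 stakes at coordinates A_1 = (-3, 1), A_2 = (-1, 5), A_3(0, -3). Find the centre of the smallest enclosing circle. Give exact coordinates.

Side lengths²: A_1A_2² = 20, A_1A_3² = 25, A_2A_3² = 65.
Since A_2A_3² = 65 ≥ 25 + 20 = 45, the angle opposite A_2A_3 is not acute, so the smallest enclosing circle has A_2A_3 as diameter.
Centre = midpoint of A_2A_3 = (-0.5, 1), r² = 65/4 = 16.25.
Centre = (-0.5, 1).

(-0.5, 1)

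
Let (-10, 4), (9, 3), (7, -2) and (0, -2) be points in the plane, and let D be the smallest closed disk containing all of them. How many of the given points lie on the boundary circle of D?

The minimum enclosing circle of a finite set is fixed by two of the points (as a diameter) or three (as a circumcircle).
The farthest pair is (-10, 4)–(9, 3) with squared distance 362. The circle on this segment as diameter has centre (-0.5, 3.5) and r² = 362/4 = 90.5.
Check (7, -2): distance² to centre = 86.5 ≤ 90.5, so it lies inside.
All remaining points lie in this disk, and no smaller disk contains both endpoints, so this is the minimum enclosing circle.
The points at distance exactly r from the centre are (-10, 4), (9, 3) — 2 points.

2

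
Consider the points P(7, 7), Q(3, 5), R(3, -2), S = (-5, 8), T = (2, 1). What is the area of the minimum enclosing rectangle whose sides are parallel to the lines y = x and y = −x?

117

In coordinates u = x + y, v = x − y the rectangle is axis-aligned; the map (x,y)→(u,v) scales areas by 2.
u-values: 14, 8, 1, 3, 3; range = 14 − 1 = 13.
v-values: 0, -2, 5, -13, 1; range = 5 − (-13) = 18.
Area = (13 × 18) / 2 = 117.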